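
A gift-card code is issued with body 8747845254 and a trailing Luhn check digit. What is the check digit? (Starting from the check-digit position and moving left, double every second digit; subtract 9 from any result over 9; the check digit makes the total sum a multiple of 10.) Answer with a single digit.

Partial digits right→left: 4 5 2 5 4 8 7 4 7 8
Double every second digit counting from the check-digit position (so the 1st, 3rd, 5th, ... of the partial from the right).
  doubled (with −9 where >9): 8 4 8 5 5 → sum 30
  kept as-is: 5 5 8 4 8 → sum 30
Total = 30 + 30 = 60.
Check digit = (10 − (60 mod 10)) mod 10 = 0.

0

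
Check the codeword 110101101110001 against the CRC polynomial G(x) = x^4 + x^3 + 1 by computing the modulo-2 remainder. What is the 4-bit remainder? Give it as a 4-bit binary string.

0000

Modulo-2 division of 110101101110001 by 11001:
  pos 0: 11010 XOR 11001 = 00011
  pos 3: 11110 XOR 11001 = 00111
  pos 5: 11111 XOR 11001 = 00110
  pos 7: 11010 XOR 11001 = 00011
  pos 10: 11001 XOR 11001 = 00000
Remainder = 0000 (zero — the frame passes the CRC check).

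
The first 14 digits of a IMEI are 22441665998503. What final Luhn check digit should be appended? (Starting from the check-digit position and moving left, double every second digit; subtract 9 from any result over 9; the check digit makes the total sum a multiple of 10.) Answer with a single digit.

8

Partial digits right→left: 3 0 5 8 9 9 5 6 6 1 4 4 2 2
Double every second digit counting from the check-digit position (so the 1st, 3rd, 5th, ... of the partial from the right).
  doubled (with −9 where >9): 6 1 9 1 3 8 4 → sum 32
  kept as-is: 0 8 9 6 1 4 2 → sum 30
Total = 32 + 30 = 62.
Check digit = (10 − (62 mod 10)) mod 10 = 8.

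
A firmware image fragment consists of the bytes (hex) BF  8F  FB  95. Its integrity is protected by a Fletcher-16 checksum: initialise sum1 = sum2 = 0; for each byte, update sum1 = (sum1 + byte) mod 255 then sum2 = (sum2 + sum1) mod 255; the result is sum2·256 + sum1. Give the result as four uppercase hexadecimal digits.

Running sums (mod 255):
  after byte 0 (BF): sum1=191, sum2=191
  after byte 1 (8F): sum1=79, sum2=15
  after byte 2 (FB): sum1=75, sum2=90
  after byte 3 (95): sum1=224, sum2=59
Checksum = sum2·256 + sum1 = 59·256 + 224 = 15328 = 0x3BE0.

3BE0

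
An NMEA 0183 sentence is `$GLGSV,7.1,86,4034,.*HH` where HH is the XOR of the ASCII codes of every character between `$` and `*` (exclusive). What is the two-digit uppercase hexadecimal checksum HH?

XOR the ASCII codes of the payload characters:
  'G' = 0x47 → acc = 0x47
  'L' = 0x4C → acc = 0x0B
  'G' = 0x47 → acc = 0x4C
  'S' = 0x53 → acc = 0x1F
  'V' = 0x56 → acc = 0x49
  ',' = 0x2C → acc = 0x65
  '7' = 0x37 → acc = 0x52
  '.' = 0x2E → acc = 0x7C
  '1' = 0x31 → acc = 0x4D
  ',' = 0x2C → acc = 0x61
  '8' = 0x38 → acc = 0x59
  '6' = 0x36 → acc = 0x6F
  ',' = 0x2C → acc = 0x43
  '4' = 0x34 → acc = 0x77
  '0' = 0x30 → acc = 0x47
  '3' = 0x33 → acc = 0x74
  '4' = 0x34 → acc = 0x40
  ',' = 0x2C → acc = 0x6C
  '.' = 0x2E → acc = 0x42
Checksum = 0x42.

42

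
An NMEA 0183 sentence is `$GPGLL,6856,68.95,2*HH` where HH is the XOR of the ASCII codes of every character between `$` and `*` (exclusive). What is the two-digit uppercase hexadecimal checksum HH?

XOR the ASCII codes of the payload characters:
  'G' = 0x47 → acc = 0x47
  'P' = 0x50 → acc = 0x17
  'G' = 0x47 → acc = 0x50
  'L' = 0x4C → acc = 0x1C
  'L' = 0x4C → acc = 0x50
  ',' = 0x2C → acc = 0x7C
  '6' = 0x36 → acc = 0x4A
  '8' = 0x38 → acc = 0x72
  '5' = 0x35 → acc = 0x47
  '6' = 0x36 → acc = 0x71
  ',' = 0x2C → acc = 0x5D
  '6' = 0x36 → acc = 0x6B
  '8' = 0x38 → acc = 0x53
  '.' = 0x2E → acc = 0x7D
  '9' = 0x39 → acc = 0x44
  '5' = 0x35 → acc = 0x71
  ',' = 0x2C → acc = 0x5D
  '2' = 0x32 → acc = 0x6F
Checksum = 0x6F.

6F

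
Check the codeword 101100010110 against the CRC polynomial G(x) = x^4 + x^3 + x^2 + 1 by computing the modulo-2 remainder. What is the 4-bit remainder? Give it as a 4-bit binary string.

Modulo-2 division of 101100010110 by 11101:
  pos 0: 10110 XOR 11101 = 01011
  pos 1: 10110 XOR 11101 = 01011
  pos 2: 10110 XOR 11101 = 01011
  pos 3: 10111 XOR 11101 = 01010
  pos 4: 10100 XOR 11101 = 01001
  pos 5: 10011 XOR 11101 = 01110
  pos 6: 11101 XOR 11101 = 00000
Remainder = 0000 (zero — the frame passes the CRC check).

0000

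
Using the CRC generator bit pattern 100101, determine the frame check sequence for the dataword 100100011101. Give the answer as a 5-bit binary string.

00001

Append 5 zeros: 10010001110100000. Divide by 100101 (XOR where the leading bit is 1):
  pos 0: 100100 XOR 100101 = 000001
  pos 5: 101110 XOR 100101 = 001011
  pos 7: 101110 XOR 100101 = 001011
  pos 9: 101100 XOR 100101 = 001001
  pos 11: 100100 XOR 100101 = 000001
Remainder (last 5 bits) = 00001. This is the CRC / FCS.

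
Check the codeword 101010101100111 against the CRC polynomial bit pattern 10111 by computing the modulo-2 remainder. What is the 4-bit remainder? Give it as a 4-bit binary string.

0111

Modulo-2 division of 101010101100111 by 10111:
  pos 0: 10101 XOR 10111 = 00010
  pos 3: 10010 XOR 10111 = 00101
  pos 5: 10111 XOR 10111 = 00000
Remainder = 0111 (nonzero — an error is detected).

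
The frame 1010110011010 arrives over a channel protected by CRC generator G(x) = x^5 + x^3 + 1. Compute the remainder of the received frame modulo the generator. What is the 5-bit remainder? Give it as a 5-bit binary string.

Modulo-2 division of 1010110011010 by 101001:
  pos 0: 101011 XOR 101001 = 000010
  pos 4: 100011 XOR 101001 = 001010
  pos 6: 101001 XOR 101001 = 000000
Remainder = 00000 (zero — the frame passes the CRC check).

00000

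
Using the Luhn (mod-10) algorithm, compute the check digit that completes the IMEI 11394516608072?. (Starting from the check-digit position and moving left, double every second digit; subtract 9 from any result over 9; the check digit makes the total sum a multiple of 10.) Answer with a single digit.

Partial digits right→left: 2 7 0 8 0 6 6 1 5 4 9 3 1 1
Double every second digit counting from the check-digit position (so the 1st, 3rd, 5th, ... of the partial from the right).
  doubled (with −9 where >9): 4 0 0 3 1 9 2 → sum 19
  kept as-is: 7 8 6 1 4 3 1 → sum 30
Total = 19 + 30 = 49.
Check digit = (10 − (49 mod 10)) mod 10 = 1.

1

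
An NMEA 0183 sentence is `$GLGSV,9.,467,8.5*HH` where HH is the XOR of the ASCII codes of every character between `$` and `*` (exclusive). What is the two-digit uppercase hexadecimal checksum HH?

XOR the ASCII codes of the payload characters:
  'G' = 0x47 → acc = 0x47
  'L' = 0x4C → acc = 0x0B
  'G' = 0x47 → acc = 0x4C
  'S' = 0x53 → acc = 0x1F
  'V' = 0x56 → acc = 0x49
  ',' = 0x2C → acc = 0x65
  '9' = 0x39 → acc = 0x5C
  '.' = 0x2E → acc = 0x72
  ',' = 0x2C → acc = 0x5E
  '4' = 0x34 → acc = 0x6A
  '6' = 0x36 → acc = 0x5C
  '7' = 0x37 → acc = 0x6B
  ',' = 0x2C → acc = 0x47
  '8' = 0x38 → acc = 0x7F
  '.' = 0x2E → acc = 0x51
  '5' = 0x35 → acc = 0x64
Checksum = 0x64.

64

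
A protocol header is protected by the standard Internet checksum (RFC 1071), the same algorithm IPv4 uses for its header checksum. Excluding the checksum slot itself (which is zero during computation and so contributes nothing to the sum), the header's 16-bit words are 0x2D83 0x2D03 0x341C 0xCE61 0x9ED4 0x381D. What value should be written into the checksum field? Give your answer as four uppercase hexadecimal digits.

One's-complement addition (fold any carry out of bit 15 back into bit 0):
  0x2D83 + 0x2D03 = 0x05A86
  0x5A86 + 0x341C = 0x08EA2
  0x8EA2 + 0xCE61 = 0x15D03 → wrap carry → 0x5D04
  0x5D04 + 0x9ED4 = 0x0FBD8
  0xFBD8 + 0x381D = 0x133F5 → wrap carry → 0x33F6
One's-complement sum = 0x33F6.
Checksum = ~0x33F6 & 0xFFFF = 0xCC09.

CC09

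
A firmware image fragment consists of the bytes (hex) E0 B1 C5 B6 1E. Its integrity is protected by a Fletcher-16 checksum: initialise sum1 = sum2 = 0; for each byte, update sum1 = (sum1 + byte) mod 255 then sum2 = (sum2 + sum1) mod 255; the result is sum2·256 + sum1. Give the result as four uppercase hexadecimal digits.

Running sums (mod 255):
  after byte 0 (E0): sum1=224, sum2=224
  after byte 1 (B1): sum1=146, sum2=115
  after byte 2 (C5): sum1=88, sum2=203
  after byte 3 (B6): sum1=15, sum2=218
  after byte 4 (1E): sum1=45, sum2=8
Checksum = sum2·256 + sum1 = 8·256 + 45 = 2093 = 0x082D.

082D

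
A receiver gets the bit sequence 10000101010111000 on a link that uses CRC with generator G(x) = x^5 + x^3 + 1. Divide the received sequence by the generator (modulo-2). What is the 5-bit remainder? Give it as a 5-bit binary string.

00010

Modulo-2 division of 10000101010111000 by 101001:
  pos 0: 100001 XOR 101001 = 001000
  pos 2: 100001 XOR 101001 = 001000
  pos 4: 100001 XOR 101001 = 001000
  pos 6: 100001 XOR 101001 = 001000
  pos 8: 100011 XOR 101001 = 001010
  pos 10: 101000 XOR 101001 = 000001
Remainder = 00010 (nonzero — an error is detected).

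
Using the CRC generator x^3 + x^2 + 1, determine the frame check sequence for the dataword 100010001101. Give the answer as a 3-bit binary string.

100

Append 3 zeros: 100010001101000. Divide by 1101 (XOR where the leading bit is 1):
  pos 0: 1000 XOR 1101 = 0101
  pos 1: 1011 XOR 1101 = 0110
  pos 2: 1100 XOR 1101 = 0001
  pos 5: 1001 XOR 1101 = 0100
  pos 6: 1001 XOR 1101 = 0100
  pos 7: 1000 XOR 1101 = 0101
  pos 8: 1011 XOR 1101 = 0110
  pos 9: 1100 XOR 1101 = 0001
Remainder (last 3 bits) = 100. This is the CRC / FCS.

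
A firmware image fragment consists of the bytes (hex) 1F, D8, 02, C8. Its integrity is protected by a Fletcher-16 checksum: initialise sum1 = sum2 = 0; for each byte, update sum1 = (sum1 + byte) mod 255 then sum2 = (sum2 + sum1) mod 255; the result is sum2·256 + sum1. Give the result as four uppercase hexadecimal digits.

Running sums (mod 255):
  after byte 0 (1F): sum1=31, sum2=31
  after byte 1 (D8): sum1=247, sum2=23
  after byte 2 (02): sum1=249, sum2=17
  after byte 3 (C8): sum1=194, sum2=211
Checksum = sum2·256 + sum1 = 211·256 + 194 = 54210 = 0xD3C2.

D3C2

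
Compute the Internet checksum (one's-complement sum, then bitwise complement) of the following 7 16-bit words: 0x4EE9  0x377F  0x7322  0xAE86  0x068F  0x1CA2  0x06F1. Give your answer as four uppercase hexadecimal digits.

2DCC

One's-complement addition (fold any carry out of bit 15 back into bit 0):
  0x4EE9 + 0x377F = 0x08668
  0x8668 + 0x7322 = 0x0F98A
  0xF98A + 0xAE86 = 0x1A810 → wrap carry → 0xA811
  0xA811 + 0x068F = 0x0AEA0
  0xAEA0 + 0x1CA2 = 0x0CB42
  0xCB42 + 0x06F1 = 0x0D233
One's-complement sum = 0xD233.
Checksum = ~0xD233 & 0xFFFF = 0x2DCC.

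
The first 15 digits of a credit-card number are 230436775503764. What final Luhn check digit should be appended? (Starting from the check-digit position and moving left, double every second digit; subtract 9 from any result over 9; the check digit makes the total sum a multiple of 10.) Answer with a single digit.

Partial digits right→left: 4 6 7 3 0 5 5 7 7 6 3 4 0 3 2
Double every second digit counting from the check-digit position (so the 1st, 3rd, 5th, ... of the partial from the right).
  doubled (with −9 where >9): 8 5 0 1 5 6 0 4 → sum 29
  kept as-is: 6 3 5 7 6 4 3 → sum 34
Total = 29 + 34 = 63.
Check digit = (10 − (63 mod 10)) mod 10 = 7.

7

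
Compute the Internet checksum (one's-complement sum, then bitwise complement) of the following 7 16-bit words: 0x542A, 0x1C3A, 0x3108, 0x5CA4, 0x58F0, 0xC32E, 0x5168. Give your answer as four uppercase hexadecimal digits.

9467

One's-complement addition (fold any carry out of bit 15 back into bit 0):
  0x542A + 0x1C3A = 0x07064
  0x7064 + 0x3108 = 0x0A16C
  0xA16C + 0x5CA4 = 0x0FE10
  0xFE10 + 0x58F0 = 0x15700 → wrap carry → 0x5701
  0x5701 + 0xC32E = 0x11A2F → wrap carry → 0x1A30
  0x1A30 + 0x5168 = 0x06B98
One's-complement sum = 0x6B98.
Checksum = ~0x6B98 & 0xFFFF = 0x9467.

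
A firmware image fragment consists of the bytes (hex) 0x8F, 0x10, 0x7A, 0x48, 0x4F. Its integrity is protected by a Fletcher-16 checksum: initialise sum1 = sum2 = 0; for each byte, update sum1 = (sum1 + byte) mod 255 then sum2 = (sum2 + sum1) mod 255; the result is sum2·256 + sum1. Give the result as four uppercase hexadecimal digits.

Running sums (mod 255):
  after byte 0 (0x8F): sum1=143, sum2=143
  after byte 1 (0x10): sum1=159, sum2=47
  after byte 2 (0x7A): sum1=26, sum2=73
  after byte 3 (0x48): sum1=98, sum2=171
  after byte 4 (0x4F): sum1=177, sum2=93
Checksum = sum2·256 + sum1 = 93·256 + 177 = 23985 = 0x5DB1.

5DB1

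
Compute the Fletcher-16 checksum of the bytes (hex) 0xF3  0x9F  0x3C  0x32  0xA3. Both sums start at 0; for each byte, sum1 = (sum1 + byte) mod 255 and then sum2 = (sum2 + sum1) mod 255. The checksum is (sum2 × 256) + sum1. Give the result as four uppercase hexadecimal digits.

FEA5

Running sums (mod 255):
  after byte 0 (0xF3): sum1=243, sum2=243
  after byte 1 (0x9F): sum1=147, sum2=135
  after byte 2 (0x3C): sum1=207, sum2=87
  after byte 3 (0x32): sum1=2, sum2=89
  after byte 4 (0xA3): sum1=165, sum2=254
Checksum = sum2·256 + sum1 = 254·256 + 165 = 65189 = 0xFEA5.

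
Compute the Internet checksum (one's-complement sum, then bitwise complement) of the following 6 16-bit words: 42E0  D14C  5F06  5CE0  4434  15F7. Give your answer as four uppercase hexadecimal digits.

D5C0

One's-complement addition (fold any carry out of bit 15 back into bit 0):
  0x42E0 + 0xD14C = 0x1142C → wrap carry → 0x142D
  0x142D + 0x5F06 = 0x07333
  0x7333 + 0x5CE0 = 0x0D013
  0xD013 + 0x4434 = 0x11447 → wrap carry → 0x1448
  0x1448 + 0x15F7 = 0x02A3F
One's-complement sum = 0x2A3F.
Checksum = ~0x2A3F & 0xFFFF = 0xD5C0.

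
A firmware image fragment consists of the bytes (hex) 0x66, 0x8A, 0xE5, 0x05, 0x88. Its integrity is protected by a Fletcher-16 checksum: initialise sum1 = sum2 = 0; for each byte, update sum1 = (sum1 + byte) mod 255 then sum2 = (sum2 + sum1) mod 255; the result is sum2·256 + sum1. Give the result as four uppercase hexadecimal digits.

Running sums (mod 255):
  after byte 0 (0x66): sum1=102, sum2=102
  after byte 1 (0x8A): sum1=240, sum2=87
  after byte 2 (0xE5): sum1=214, sum2=46
  after byte 3 (0x05): sum1=219, sum2=10
  after byte 4 (0x88): sum1=100, sum2=110
Checksum = sum2·256 + sum1 = 110·256 + 100 = 28260 = 0x6E64.

6E64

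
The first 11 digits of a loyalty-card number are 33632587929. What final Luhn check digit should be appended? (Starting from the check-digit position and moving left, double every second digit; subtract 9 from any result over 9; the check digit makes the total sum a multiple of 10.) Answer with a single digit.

Partial digits right→left: 9 2 9 7 8 5 2 3 6 3 3
Double every second digit counting from the check-digit position (so the 1st, 3rd, 5th, ... of the partial from the right).
  doubled (with −9 where >9): 9 9 7 4 3 6 → sum 38
  kept as-is: 2 7 5 3 3 → sum 20
Total = 38 + 20 = 58.
Check digit = (10 − (58 mod 10)) mod 10 = 2.

2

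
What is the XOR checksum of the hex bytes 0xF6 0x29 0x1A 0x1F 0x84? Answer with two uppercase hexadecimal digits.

5E

XOR the bytes together:
  start with 0xF6
  0xF6 ⊕ 0x29 = 0xDF
  0xDF ⊕ 0x1A = 0xC5
  0xC5 ⊕ 0x1F = 0xDA
  0xDA ⊕ 0x84 = 0x5E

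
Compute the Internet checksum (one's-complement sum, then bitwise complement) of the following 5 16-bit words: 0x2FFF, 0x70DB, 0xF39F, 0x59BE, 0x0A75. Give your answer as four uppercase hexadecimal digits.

0752

One's-complement addition (fold any carry out of bit 15 back into bit 0):
  0x2FFF + 0x70DB = 0x0A0DA
  0xA0DA + 0xF39F = 0x19479 → wrap carry → 0x947A
  0x947A + 0x59BE = 0x0EE38
  0xEE38 + 0x0A75 = 0x0F8AD
One's-complement sum = 0xF8AD.
Checksum = ~0xF8AD & 0xFFFF = 0x0752.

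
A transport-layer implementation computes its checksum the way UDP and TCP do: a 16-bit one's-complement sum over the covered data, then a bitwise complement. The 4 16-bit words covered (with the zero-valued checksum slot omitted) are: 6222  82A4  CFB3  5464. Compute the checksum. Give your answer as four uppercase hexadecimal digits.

One's-complement addition (fold any carry out of bit 15 back into bit 0):
  0x6222 + 0x82A4 = 0x0E4C6
  0xE4C6 + 0xCFB3 = 0x1B479 → wrap carry → 0xB47A
  0xB47A + 0x5464 = 0x108DE → wrap carry → 0x08DF
One's-complement sum = 0x08DF.
Checksum = ~0x08DF & 0xFFFF = 0xF720.

F720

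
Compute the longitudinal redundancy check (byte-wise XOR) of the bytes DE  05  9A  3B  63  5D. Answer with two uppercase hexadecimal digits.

XOR the bytes together:
  start with 0xDE
  0xDE ⊕ 0x05 = 0xDB
  0xDB ⊕ 0x9A = 0x41
  0x41 ⊕ 0x3B = 0x7A
  0x7A ⊕ 0x63 = 0x19
  0x19 ⊕ 0x5D = 0x44

44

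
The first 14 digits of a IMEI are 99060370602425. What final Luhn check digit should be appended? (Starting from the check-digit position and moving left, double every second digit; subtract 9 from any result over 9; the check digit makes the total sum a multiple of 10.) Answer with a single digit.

Partial digits right→left: 5 2 4 2 0 6 0 7 3 0 6 0 9 9
Double every second digit counting from the check-digit position (so the 1st, 3rd, 5th, ... of the partial from the right).
  doubled (with −9 where >9): 1 8 0 0 6 3 9 → sum 27
  kept as-is: 2 2 6 7 0 0 9 → sum 26
Total = 27 + 26 = 53.
Check digit = (10 − (53 mod 10)) mod 10 = 7.

7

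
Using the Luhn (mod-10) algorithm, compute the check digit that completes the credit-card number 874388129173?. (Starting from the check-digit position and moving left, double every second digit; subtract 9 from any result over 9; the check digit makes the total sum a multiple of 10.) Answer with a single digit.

Partial digits right→left: 3 7 1 9 2 1 8 8 3 4 7 8
Double every second digit counting from the check-digit position (so the 1st, 3rd, 5th, ... of the partial from the right).
  doubled (with −9 where >9): 6 2 4 7 6 5 → sum 30
  kept as-is: 7 9 1 8 4 8 → sum 37
Total = 30 + 37 = 67.
Check digit = (10 − (67 mod 10)) mod 10 = 3.

3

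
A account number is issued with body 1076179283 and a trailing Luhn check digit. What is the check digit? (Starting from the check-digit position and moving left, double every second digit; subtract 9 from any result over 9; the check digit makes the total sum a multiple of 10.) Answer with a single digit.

6

Partial digits right→left: 3 8 2 9 7 1 6 7 0 1
Double every second digit counting from the check-digit position (so the 1st, 3rd, 5th, ... of the partial from the right).
  doubled (with −9 where >9): 6 4 5 3 0 → sum 18
  kept as-is: 8 9 1 7 1 → sum 26
Total = 18 + 26 = 44.
Check digit = (10 − (44 mod 10)) mod 10 = 6.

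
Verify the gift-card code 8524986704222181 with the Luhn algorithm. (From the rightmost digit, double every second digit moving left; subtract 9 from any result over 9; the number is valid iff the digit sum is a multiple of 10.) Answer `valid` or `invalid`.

valid

From the right, keep odd positions and double even positions (subtract 9 from any doubled value over 9):
  doubled (positions 2,4,...): 7 4 4 0 3 9 4 7 → sum 38
  kept (positions 1,3,...): 1 1 2 4 7 8 4 5 → sum 32
Total = 70.
70 mod 10 = 0, so the number is valid.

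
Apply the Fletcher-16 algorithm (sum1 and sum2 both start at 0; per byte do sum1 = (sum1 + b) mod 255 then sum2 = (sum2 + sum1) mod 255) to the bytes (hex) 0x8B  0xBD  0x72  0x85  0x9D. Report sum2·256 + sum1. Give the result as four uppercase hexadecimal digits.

Running sums (mod 255):
  after byte 0 (0x8B): sum1=139, sum2=139
  after byte 1 (0xBD): sum1=73, sum2=212
  after byte 2 (0x72): sum1=187, sum2=144
  after byte 3 (0x85): sum1=65, sum2=209
  after byte 4 (0x9D): sum1=222, sum2=176
Checksum = sum2·256 + sum1 = 176·256 + 222 = 45278 = 0xB0DE.

B0DE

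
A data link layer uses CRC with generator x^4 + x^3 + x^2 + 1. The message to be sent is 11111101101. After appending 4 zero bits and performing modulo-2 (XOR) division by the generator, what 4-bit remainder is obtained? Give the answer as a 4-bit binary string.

1011

Append 4 zeros: 111111011010000. Divide by 11101 (XOR where the leading bit is 1):
  pos 0: 11111 XOR 11101 = 00010
  pos 3: 10101 XOR 11101 = 01000
  pos 4: 10001 XOR 11101 = 01100
  pos 5: 11000 XOR 11101 = 00101
  pos 7: 10110 XOR 11101 = 01011
  pos 8: 10110 XOR 11101 = 01011
  pos 9: 10110 XOR 11101 = 01011
  pos 10: 10110 XOR 11101 = 01011
Remainder (last 4 bits) = 1011. This is the CRC / FCS.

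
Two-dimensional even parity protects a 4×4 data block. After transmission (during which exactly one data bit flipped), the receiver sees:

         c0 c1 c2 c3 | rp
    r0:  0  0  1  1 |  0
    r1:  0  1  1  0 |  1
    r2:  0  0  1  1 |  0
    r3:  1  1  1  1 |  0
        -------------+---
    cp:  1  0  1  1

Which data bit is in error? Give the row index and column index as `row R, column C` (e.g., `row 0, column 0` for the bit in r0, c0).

row 1, column 2

Recompute each row's even parity and compare to rp:
  r0: data parity 0, sent rp 0 → ok
  r1: data parity 0, sent rp 1 → mismatch
  r2: data parity 0, sent rp 0 → ok
  r3: data parity 0, sent rp 0 → ok
Recompute each column's even parity and compare to cp:
  c0: data parity 1, sent cp 1 → ok
  c1: data parity 0, sent cp 0 → ok
  c2: data parity 0, sent cp 1 → mismatch
  c3: data parity 1, sent cp 1 → ok
Exactly one row (r1) and one column (c2) fail → the flipped bit is at their intersection.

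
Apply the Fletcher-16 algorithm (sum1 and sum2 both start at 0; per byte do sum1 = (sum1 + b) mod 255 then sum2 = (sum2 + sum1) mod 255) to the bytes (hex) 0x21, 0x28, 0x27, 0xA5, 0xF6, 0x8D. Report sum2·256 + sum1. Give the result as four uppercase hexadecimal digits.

Running sums (mod 255):
  after byte 0 (0x21): sum1=33, sum2=33
  after byte 1 (0x28): sum1=73, sum2=106
  after byte 2 (0x27): sum1=112, sum2=218
  after byte 3 (0xA5): sum1=22, sum2=240
  after byte 4 (0xF6): sum1=13, sum2=253
  after byte 5 (0x8D): sum1=154, sum2=152
Checksum = sum2·256 + sum1 = 152·256 + 154 = 39066 = 0x989A.

989A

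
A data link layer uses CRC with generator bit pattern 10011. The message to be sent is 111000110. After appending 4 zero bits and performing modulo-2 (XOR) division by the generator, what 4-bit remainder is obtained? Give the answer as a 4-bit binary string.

Append 4 zeros: 1110001100000. Divide by 10011 (XOR where the leading bit is 1):
  pos 0: 11100 XOR 10011 = 01111
  pos 1: 11110 XOR 10011 = 01101
  pos 2: 11011 XOR 10011 = 01000
  pos 3: 10001 XOR 10011 = 00010
  pos 6: 10000 XOR 10011 = 00011
Remainder (last 4 bits) = 1100. This is the CRC / FCS.

1100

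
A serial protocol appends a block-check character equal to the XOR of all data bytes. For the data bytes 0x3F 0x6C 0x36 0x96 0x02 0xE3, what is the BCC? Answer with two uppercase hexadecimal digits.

XOR the bytes together:
  start with 0x3F
  0x3F ⊕ 0x6C = 0x53
  0x53 ⊕ 0x36 = 0x65
  0x65 ⊕ 0x96 = 0xF3
  0xF3 ⊕ 0x02 = 0xF1
  0xF1 ⊕ 0xE3 = 0x12

12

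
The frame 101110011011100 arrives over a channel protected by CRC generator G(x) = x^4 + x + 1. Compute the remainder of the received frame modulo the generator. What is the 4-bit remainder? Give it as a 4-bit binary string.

Modulo-2 division of 101110011011100 by 10011:
  pos 0: 10111 XOR 10011 = 00100
  pos 2: 10000 XOR 10011 = 00011
  pos 5: 11110 XOR 10011 = 01101
  pos 6: 11011 XOR 10011 = 01000
  pos 7: 10001 XOR 10011 = 00010
  pos 10: 10100 XOR 10011 = 00111
Remainder = 0111 (nonzero — an error is detected).

0111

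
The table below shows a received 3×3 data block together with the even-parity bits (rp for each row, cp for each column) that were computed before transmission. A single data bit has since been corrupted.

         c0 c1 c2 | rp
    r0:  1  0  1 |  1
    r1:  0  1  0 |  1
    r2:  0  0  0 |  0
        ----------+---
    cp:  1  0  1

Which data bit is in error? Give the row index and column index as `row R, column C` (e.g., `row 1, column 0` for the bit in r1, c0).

Recompute each row's even parity and compare to rp:
  r0: data parity 0, sent rp 1 → mismatch
  r1: data parity 1, sent rp 1 → ok
  r2: data parity 0, sent rp 0 → ok
Recompute each column's even parity and compare to cp:
  c0: data parity 1, sent cp 1 → ok
  c1: data parity 1, sent cp 0 → mismatch
  c2: data parity 1, sent cp 1 → ok
Exactly one row (r0) and one column (c1) fail → the flipped bit is at their intersection.

row 0, column 1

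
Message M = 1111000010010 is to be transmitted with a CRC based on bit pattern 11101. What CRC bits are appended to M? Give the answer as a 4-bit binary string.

Append 4 zeros: 11110000100100000. Divide by 11101 (XOR where the leading bit is 1):
  pos 0: 11110 XOR 11101 = 00011
  pos 3: 11000 XOR 11101 = 00101
  pos 5: 10110 XOR 11101 = 01011
  pos 6: 10110 XOR 11101 = 01011
  pos 7: 10111 XOR 11101 = 01010
  pos 8: 10100 XOR 11101 = 01001
  pos 9: 10010 XOR 11101 = 01111
  pos 10: 11110 XOR 11101 = 00011
Remainder (last 4 bits) = 1100. This is the CRC / FCS.

1100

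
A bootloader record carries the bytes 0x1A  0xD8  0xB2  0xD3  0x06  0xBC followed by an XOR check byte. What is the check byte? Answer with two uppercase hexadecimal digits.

XOR the bytes together:
  start with 0x1A
  0x1A ⊕ 0xD8 = 0xC2
  0xC2 ⊕ 0xB2 = 0x70
  0x70 ⊕ 0xD3 = 0xA3
  0xA3 ⊕ 0x06 = 0xA5
  0xA5 ⊕ 0xBC = 0x19

19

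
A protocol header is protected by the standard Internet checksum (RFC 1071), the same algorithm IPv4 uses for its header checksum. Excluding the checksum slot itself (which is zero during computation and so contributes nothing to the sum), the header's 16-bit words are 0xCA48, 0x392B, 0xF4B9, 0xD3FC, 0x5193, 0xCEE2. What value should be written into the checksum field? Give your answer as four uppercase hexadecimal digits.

135F

One's-complement addition (fold any carry out of bit 15 back into bit 0):
  0xCA48 + 0x392B = 0x10373 → wrap carry → 0x0374
  0x0374 + 0xF4B9 = 0x0F82D
  0xF82D + 0xD3FC = 0x1CC29 → wrap carry → 0xCC2A
  0xCC2A + 0x5193 = 0x11DBD → wrap carry → 0x1DBE
  0x1DBE + 0xCEE2 = 0x0ECA0
One's-complement sum = 0xECA0.
Checksum = ~0xECA0 & 0xFFFF = 0x135F.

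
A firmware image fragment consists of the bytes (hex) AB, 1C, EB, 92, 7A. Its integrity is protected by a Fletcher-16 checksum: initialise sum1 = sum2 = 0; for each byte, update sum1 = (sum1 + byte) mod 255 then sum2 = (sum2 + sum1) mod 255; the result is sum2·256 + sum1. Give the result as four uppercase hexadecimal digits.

2EC0

Running sums (mod 255):
  after byte 0 (AB): sum1=171, sum2=171
  after byte 1 (1C): sum1=199, sum2=115
  after byte 2 (EB): sum1=179, sum2=39
  after byte 3 (92): sum1=70, sum2=109
  after byte 4 (7A): sum1=192, sum2=46
Checksum = sum2·256 + sum1 = 46·256 + 192 = 11968 = 0x2EC0.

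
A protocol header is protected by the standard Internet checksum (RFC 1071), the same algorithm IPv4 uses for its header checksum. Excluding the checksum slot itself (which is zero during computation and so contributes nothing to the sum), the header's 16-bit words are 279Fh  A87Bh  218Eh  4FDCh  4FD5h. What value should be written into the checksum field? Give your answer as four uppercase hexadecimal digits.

6EA5

One's-complement addition (fold any carry out of bit 15 back into bit 0):
  0x279F + 0xA87B = 0x0D01A
  0xD01A + 0x218E = 0x0F1A8
  0xF1A8 + 0x4FDC = 0x14184 → wrap carry → 0x4185
  0x4185 + 0x4FD5 = 0x0915A
One's-complement sum = 0x915A.
Checksum = ~0x915A & 0xFFFF = 0x6EA5.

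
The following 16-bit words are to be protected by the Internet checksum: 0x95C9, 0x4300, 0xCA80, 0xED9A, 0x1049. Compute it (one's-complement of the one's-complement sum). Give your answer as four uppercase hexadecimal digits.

5ED1

One's-complement addition (fold any carry out of bit 15 back into bit 0):
  0x95C9 + 0x4300 = 0x0D8C9
  0xD8C9 + 0xCA80 = 0x1A349 → wrap carry → 0xA34A
  0xA34A + 0xED9A = 0x190E4 → wrap carry → 0x90E5
  0x90E5 + 0x1049 = 0x0A12E
One's-complement sum = 0xA12E.
Checksum = ~0xA12E & 0xFFFF = 0x5ED1.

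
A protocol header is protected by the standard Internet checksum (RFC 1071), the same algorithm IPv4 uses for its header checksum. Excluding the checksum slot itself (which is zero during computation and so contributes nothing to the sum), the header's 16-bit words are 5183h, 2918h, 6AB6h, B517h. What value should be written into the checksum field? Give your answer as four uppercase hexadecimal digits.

6596

One's-complement addition (fold any carry out of bit 15 back into bit 0):
  0x5183 + 0x2918 = 0x07A9B
  0x7A9B + 0x6AB6 = 0x0E551
  0xE551 + 0xB517 = 0x19A68 → wrap carry → 0x9A69
One's-complement sum = 0x9A69.
Checksum = ~0x9A69 & 0xFFFF = 0x6596.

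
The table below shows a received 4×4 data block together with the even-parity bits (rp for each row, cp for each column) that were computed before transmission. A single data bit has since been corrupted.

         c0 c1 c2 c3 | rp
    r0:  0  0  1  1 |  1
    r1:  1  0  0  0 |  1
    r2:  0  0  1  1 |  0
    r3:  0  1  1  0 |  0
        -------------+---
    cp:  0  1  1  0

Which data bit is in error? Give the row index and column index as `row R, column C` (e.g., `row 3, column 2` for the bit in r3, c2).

row 0, column 0

Recompute each row's even parity and compare to rp:
  r0: data parity 0, sent rp 1 → mismatch
  r1: data parity 1, sent rp 1 → ok
  r2: data parity 0, sent rp 0 → ok
  r3: data parity 0, sent rp 0 → ok
Recompute each column's even parity and compare to cp:
  c0: data parity 1, sent cp 0 → mismatch
  c1: data parity 1, sent cp 1 → ok
  c2: data parity 1, sent cp 1 → ok
  c3: data parity 0, sent cp 0 → ok
Exactly one row (r0) and one column (c0) fail → the flipped bit is at their intersection.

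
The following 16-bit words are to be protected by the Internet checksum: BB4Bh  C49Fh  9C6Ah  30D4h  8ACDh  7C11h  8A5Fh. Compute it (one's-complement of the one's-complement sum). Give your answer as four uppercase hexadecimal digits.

2197

One's-complement addition (fold any carry out of bit 15 back into bit 0):
  0xBB4B + 0xC49F = 0x17FEA → wrap carry → 0x7FEB
  0x7FEB + 0x9C6A = 0x11C55 → wrap carry → 0x1C56
  0x1C56 + 0x30D4 = 0x04D2A
  0x4D2A + 0x8ACD = 0x0D7F7
  0xD7F7 + 0x7C11 = 0x15408 → wrap carry → 0x5409
  0x5409 + 0x8A5F = 0x0DE68
One's-complement sum = 0xDE68.
Checksum = ~0xDE68 & 0xFFFF = 0x2197.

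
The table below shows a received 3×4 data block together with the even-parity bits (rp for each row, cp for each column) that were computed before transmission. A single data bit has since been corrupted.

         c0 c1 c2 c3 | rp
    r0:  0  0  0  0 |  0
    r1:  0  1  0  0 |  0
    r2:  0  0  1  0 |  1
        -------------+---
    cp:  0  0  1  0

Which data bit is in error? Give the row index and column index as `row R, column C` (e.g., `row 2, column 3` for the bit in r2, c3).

row 1, column 1

Recompute each row's even parity and compare to rp:
  r0: data parity 0, sent rp 0 → ok
  r1: data parity 1, sent rp 0 → mismatch
  r2: data parity 1, sent rp 1 → ok
Recompute each column's even parity and compare to cp:
  c0: data parity 0, sent cp 0 → ok
  c1: data parity 1, sent cp 0 → mismatch
  c2: data parity 1, sent cp 1 → ok
  c3: data parity 0, sent cp 0 → ok
Exactly one row (r1) and one column (c1) fail → the flipped bit is at their intersection.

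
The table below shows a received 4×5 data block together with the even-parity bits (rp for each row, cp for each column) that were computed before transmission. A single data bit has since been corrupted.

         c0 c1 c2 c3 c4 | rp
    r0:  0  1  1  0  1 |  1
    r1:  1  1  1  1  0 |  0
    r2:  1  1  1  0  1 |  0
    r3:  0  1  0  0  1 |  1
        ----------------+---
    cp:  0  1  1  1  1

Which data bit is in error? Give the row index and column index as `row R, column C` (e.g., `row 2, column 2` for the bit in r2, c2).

Recompute each row's even parity and compare to rp:
  r0: data parity 1, sent rp 1 → ok
  r1: data parity 0, sent rp 0 → ok
  r2: data parity 0, sent rp 0 → ok
  r3: data parity 0, sent rp 1 → mismatch
Recompute each column's even parity and compare to cp:
  c0: data parity 0, sent cp 0 → ok
  c1: data parity 0, sent cp 1 → mismatch
  c2: data parity 1, sent cp 1 → ok
  c3: data parity 1, sent cp 1 → ok
  c4: data parity 1, sent cp 1 → ok
Exactly one row (r3) and one column (c1) fail → the flipped bit is at their intersection.

row 3, column 1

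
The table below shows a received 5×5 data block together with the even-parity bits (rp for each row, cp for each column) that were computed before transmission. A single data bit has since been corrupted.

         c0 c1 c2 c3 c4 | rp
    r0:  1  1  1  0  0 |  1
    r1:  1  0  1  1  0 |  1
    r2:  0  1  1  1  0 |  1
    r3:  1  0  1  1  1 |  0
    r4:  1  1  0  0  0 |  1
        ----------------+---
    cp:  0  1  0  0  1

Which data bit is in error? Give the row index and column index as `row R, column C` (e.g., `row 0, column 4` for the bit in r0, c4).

row 4, column 3

Recompute each row's even parity and compare to rp:
  r0: data parity 1, sent rp 1 → ok
  r1: data parity 1, sent rp 1 → ok
  r2: data parity 1, sent rp 1 → ok
  r3: data parity 0, sent rp 0 → ok
  r4: data parity 0, sent rp 1 → mismatch
Recompute each column's even parity and compare to cp:
  c0: data parity 0, sent cp 0 → ok
  c1: data parity 1, sent cp 1 → ok
  c2: data parity 0, sent cp 0 → ok
  c3: data parity 1, sent cp 0 → mismatch
  c4: data parity 1, sent cp 1 → ok
Exactly one row (r4) and one column (c3) fail → the flipped bit is at their intersection.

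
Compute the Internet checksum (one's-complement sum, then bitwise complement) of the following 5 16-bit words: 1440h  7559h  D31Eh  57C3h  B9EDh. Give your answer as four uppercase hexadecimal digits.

One's-complement addition (fold any carry out of bit 15 back into bit 0):
  0x1440 + 0x7559 = 0x08999
  0x8999 + 0xD31E = 0x15CB7 → wrap carry → 0x5CB8
  0x5CB8 + 0x57C3 = 0x0B47B
  0xB47B + 0xB9ED = 0x16E68 → wrap carry → 0x6E69
One's-complement sum = 0x6E69.
Checksum = ~0x6E69 & 0xFFFF = 0x9196.

9196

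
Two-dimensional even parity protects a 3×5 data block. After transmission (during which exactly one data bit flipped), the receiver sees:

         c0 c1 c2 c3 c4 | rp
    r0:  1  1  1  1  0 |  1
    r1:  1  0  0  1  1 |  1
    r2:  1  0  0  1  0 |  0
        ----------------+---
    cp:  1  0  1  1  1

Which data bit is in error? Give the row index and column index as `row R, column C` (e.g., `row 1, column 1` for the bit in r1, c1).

row 0, column 1

Recompute each row's even parity and compare to rp:
  r0: data parity 0, sent rp 1 → mismatch
  r1: data parity 1, sent rp 1 → ok
  r2: data parity 0, sent rp 0 → ok
Recompute each column's even parity and compare to cp:
  c0: data parity 1, sent cp 1 → ok
  c1: data parity 1, sent cp 0 → mismatch
  c2: data parity 1, sent cp 1 → ok
  c3: data parity 1, sent cp 1 → ok
  c4: data parity 1, sent cp 1 → ok
Exactly one row (r0) and one column (c1) fail → the flipped bit is at their intersection.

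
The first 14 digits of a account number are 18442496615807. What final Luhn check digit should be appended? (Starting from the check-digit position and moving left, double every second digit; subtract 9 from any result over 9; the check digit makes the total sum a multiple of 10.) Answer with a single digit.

Partial digits right→left: 7 0 8 5 1 6 6 9 4 2 4 4 8 1
Double every second digit counting from the check-digit position (so the 1st, 3rd, 5th, ... of the partial from the right).
  doubled (with −9 where >9): 5 7 2 3 8 8 7 → sum 40
  kept as-is: 0 5 6 9 2 4 1 → sum 27
Total = 40 + 27 = 67.
Check digit = (10 − (67 mod 10)) mod 10 = 3.

3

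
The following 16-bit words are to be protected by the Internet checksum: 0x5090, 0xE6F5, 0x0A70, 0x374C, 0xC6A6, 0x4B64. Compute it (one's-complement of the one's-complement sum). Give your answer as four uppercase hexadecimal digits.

One's-complement addition (fold any carry out of bit 15 back into bit 0):
  0x5090 + 0xE6F5 = 0x13785 → wrap carry → 0x3786
  0x3786 + 0x0A70 = 0x041F6
  0x41F6 + 0x374C = 0x07942
  0x7942 + 0xC6A6 = 0x13FE8 → wrap carry → 0x3FE9
  0x3FE9 + 0x4B64 = 0x08B4D
One's-complement sum = 0x8B4D.
Checksum = ~0x8B4D & 0xFFFF = 0x74B2.

74B2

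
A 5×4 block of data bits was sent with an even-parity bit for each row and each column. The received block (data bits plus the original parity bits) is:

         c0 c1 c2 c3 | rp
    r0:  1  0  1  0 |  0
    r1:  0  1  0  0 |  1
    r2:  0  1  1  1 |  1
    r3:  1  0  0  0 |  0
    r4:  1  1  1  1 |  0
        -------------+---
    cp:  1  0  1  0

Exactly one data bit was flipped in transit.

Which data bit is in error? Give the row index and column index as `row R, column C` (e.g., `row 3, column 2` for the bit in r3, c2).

row 3, column 1

Recompute each row's even parity and compare to rp:
  r0: data parity 0, sent rp 0 → ok
  r1: data parity 1, sent rp 1 → ok
  r2: data parity 1, sent rp 1 → ok
  r3: data parity 1, sent rp 0 → mismatch
  r4: data parity 0, sent rp 0 → ok
Recompute each column's even parity and compare to cp:
  c0: data parity 1, sent cp 1 → ok
  c1: data parity 1, sent cp 0 → mismatch
  c2: data parity 1, sent cp 1 → ok
  c3: data parity 0, sent cp 0 → ok
Exactly one row (r3) and one column (c1) fail → the flipped bit is at their intersection.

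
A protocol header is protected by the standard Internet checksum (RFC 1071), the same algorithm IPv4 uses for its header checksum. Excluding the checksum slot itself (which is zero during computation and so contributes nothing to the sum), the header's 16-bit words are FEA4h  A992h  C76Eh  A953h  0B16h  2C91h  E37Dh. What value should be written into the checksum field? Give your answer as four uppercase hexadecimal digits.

One's-complement addition (fold any carry out of bit 15 back into bit 0):
  0xFEA4 + 0xA992 = 0x1A836 → wrap carry → 0xA837
  0xA837 + 0xC76E = 0x16FA5 → wrap carry → 0x6FA6
  0x6FA6 + 0xA953 = 0x118F9 → wrap carry → 0x18FA
  0x18FA + 0x0B16 = 0x02410
  0x2410 + 0x2C91 = 0x050A1
  0x50A1 + 0xE37D = 0x1341E → wrap carry → 0x341F
One's-complement sum = 0x341F.
Checksum = ~0x341F & 0xFFFF = 0xCBE0.

CBE0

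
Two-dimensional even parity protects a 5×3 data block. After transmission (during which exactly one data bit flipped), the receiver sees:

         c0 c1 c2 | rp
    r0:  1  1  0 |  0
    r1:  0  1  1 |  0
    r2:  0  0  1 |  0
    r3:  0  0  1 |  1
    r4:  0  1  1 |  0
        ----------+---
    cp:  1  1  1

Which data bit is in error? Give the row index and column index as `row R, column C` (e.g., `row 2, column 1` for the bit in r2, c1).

Recompute each row's even parity and compare to rp:
  r0: data parity 0, sent rp 0 → ok
  r1: data parity 0, sent rp 0 → ok
  r2: data parity 1, sent rp 0 → mismatch
  r3: data parity 1, sent rp 1 → ok
  r4: data parity 0, sent rp 0 → ok
Recompute each column's even parity and compare to cp:
  c0: data parity 1, sent cp 1 → ok
  c1: data parity 1, sent cp 1 → ok
  c2: data parity 0, sent cp 1 → mismatch
Exactly one row (r2) and one column (c2) fail → the flipped bit is at their intersection.

row 2, column 2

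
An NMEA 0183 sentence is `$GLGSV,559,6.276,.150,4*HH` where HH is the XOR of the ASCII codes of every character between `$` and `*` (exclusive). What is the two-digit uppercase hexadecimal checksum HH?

XOR the ASCII codes of the payload characters:
  'G' = 0x47 → acc = 0x47
  'L' = 0x4C → acc = 0x0B
  'G' = 0x47 → acc = 0x4C
  'S' = 0x53 → acc = 0x1F
  'V' = 0x56 → acc = 0x49
  ',' = 0x2C → acc = 0x65
  '5' = 0x35 → acc = 0x50
  '5' = 0x35 → acc = 0x65
  '9' = 0x39 → acc = 0x5C
  ',' = 0x2C → acc = 0x70
  '6' = 0x36 → acc = 0x46
  '.' = 0x2E → acc = 0x68
  '2' = 0x32 → acc = 0x5A
  '7' = 0x37 → acc = 0x6D
  '6' = 0x36 → acc = 0x5B
  ',' = 0x2C → acc = 0x77
  '.' = 0x2E → acc = 0x59
  '1' = 0x31 → acc = 0x68
  '5' = 0x35 → acc = 0x5D
  '0' = 0x30 → acc = 0x6D
  ',' = 0x2C → acc = 0x41
  '4' = 0x34 → acc = 0x75
Checksum = 0x75.

75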